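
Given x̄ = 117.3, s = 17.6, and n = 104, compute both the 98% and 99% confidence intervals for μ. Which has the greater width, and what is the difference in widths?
99% CI is wider by 0.90

df = 103
98% CI: t* = 2.363, (113.22, 121.38), width = 2 · t* · s/√n = 8.16
99% CI: t* = 2.624, (112.77, 121.83), width = 2 · t* · s/√n = 9.06

The 99% CI is wider by 9.06 - 8.16 = 0.90.
Higher confidence requires a wider interval.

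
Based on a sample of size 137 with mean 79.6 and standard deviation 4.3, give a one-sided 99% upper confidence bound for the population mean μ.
μ ≤ 80.46

Upper bound (one-sided):
t* = 2.354 (one-sided for 99%)
Upper bound = x̄ + t* · s/√n = 79.6 + 2.354 · 4.3/√137 = 80.46

We are 99% confident that μ ≤ 80.46.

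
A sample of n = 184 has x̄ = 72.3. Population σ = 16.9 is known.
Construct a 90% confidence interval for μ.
(70.25, 74.35)

z-interval (σ known):
z* = 1.645 for 90% confidence

Margin of error = z* · σ/√n = 1.645 · 16.9/√184 = 2.05

CI: (72.3 - 2.05, 72.3 + 2.05) = (70.25, 74.35)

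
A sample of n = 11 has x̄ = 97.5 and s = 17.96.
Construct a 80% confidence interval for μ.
(90.07, 104.93)

t-interval (σ unknown):
df = n - 1 = 10
t* = 1.372 for 80% confidence

Margin of error = t* · s/√n = 1.372 · 17.96/√11 = 7.43

CI: (90.07, 104.93)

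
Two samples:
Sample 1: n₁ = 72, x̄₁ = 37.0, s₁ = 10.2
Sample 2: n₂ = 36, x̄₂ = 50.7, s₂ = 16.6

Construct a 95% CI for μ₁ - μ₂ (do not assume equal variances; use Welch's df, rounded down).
(-19.77, -7.63)

Difference: x̄₁ - x̄₂ = -13.70
SE = √(s₁²/n₁ + s₂²/n₂) = √(10.2²/72 + 16.6²/36) = 3.0165
df = 48.61 → 48 (Welch–Satterthwaite, rounded down)
t* = 2.011

CI: -13.70 ± 2.011 · 3.0165 = -13.70 ± 6.07 = (-19.77, -7.63)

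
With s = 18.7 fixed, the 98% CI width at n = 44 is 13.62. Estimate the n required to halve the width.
n ≈ 176

CI width ∝ 1/√n
To reduce width by factor 2, need √n to grow by 2 → need 2² = 4 times as many samples.

Current: n = 44, width = 13.62
New: n = 176, width ≈ 6.62

Width reduced by factor of 13.62/6.62 = 2.06.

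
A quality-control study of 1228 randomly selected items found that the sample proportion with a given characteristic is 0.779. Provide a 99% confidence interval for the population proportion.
(0.748, 0.810)

Proportion CI:
SE = √(p̂(1-p̂)/n) = √(0.779 · 0.221 / 1228) = 0.01184

z* = 2.576
Margin = z* · SE = 2.576 · 0.01184 = 0.0305

CI: 0.779 ± 0.0305 = (0.748, 0.810)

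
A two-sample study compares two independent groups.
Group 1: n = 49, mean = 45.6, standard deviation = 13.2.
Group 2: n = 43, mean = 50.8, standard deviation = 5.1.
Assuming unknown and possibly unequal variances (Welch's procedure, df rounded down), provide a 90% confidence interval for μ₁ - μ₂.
(-8.60, -1.80)

Difference: x̄₁ - x̄₂ = -5.20
SE = √(s₁²/n₁ + s₂²/n₂) = √(13.2²/49 + 5.1²/43) = 2.0398
df = 63.62 → 63 (Welch–Satterthwaite, rounded down)
t* = 1.669

CI: -5.20 ± 1.669 · 2.0398 = -5.20 ± 3.40 = (-8.60, -1.80)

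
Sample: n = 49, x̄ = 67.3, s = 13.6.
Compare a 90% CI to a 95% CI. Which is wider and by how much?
95% CI is wider by 1.29

df = 48
90% CI: t* = 1.677, (64.04, 70.56), width = 2 · t* · s/√n = 6.52
95% CI: t* = 2.011, (63.39, 71.21), width = 2 · t* · s/√n = 7.81

The 95% CI is wider by 7.81 - 6.52 = 1.29.
Higher confidence requires a wider interval.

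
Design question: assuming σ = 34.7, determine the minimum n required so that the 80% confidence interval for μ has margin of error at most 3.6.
n ≥ 153

For margin E ≤ 3.6:
n ≥ (z* · σ / E)²
n ≥ (1.282 · 34.7 / 3.6)²
n ≥ 152.70

Minimum n = 153 (rounding up)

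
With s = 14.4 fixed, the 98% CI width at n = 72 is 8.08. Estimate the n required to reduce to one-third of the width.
n ≈ 648

CI width ∝ 1/√n
To reduce width by factor 3, need √n to grow by 3 → need 3² = 9 times as many samples.

Current: n = 72, width = 8.08
New: n = 648, width ≈ 2.64

Width reduced by factor of 8.08/2.64 = 3.06.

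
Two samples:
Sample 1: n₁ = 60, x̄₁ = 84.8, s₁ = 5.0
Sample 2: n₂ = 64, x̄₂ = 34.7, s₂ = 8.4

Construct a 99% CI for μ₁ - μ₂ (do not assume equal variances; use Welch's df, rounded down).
(46.87, 53.33)

Difference: x̄₁ - x̄₂ = 50.10
SE = √(s₁²/n₁ + s₂²/n₂) = √(5.0²/60 + 8.4²/64) = 1.2325
df = 103.79 → 103 (Welch–Satterthwaite, rounded down)
t* = 2.624

CI: 50.10 ± 2.624 · 1.2325 = 50.10 ± 3.23 = (46.87, 53.33)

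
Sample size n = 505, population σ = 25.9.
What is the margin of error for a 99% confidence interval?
Margin of error = 2.97

Margin of error = z* · σ/√n
= 2.576 · 25.9/√505
= 2.576 · 25.9/22.4722
= 2.97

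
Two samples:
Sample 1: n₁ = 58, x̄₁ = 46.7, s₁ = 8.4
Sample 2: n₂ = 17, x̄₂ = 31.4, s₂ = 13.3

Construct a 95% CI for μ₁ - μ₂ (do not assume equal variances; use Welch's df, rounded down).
(8.16, 22.44)

Difference: x̄₁ - x̄₂ = 15.30
SE = √(s₁²/n₁ + s₂²/n₂) = √(8.4²/58 + 13.3²/17) = 3.4091
df = 19.88 → 19 (Welch–Satterthwaite, rounded down)
t* = 2.093

CI: 15.30 ± 2.093 · 3.4091 = 15.30 ± 7.14 = (8.16, 22.44)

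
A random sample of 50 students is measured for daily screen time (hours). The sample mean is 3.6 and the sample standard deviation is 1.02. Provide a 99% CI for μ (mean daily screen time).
(3.21, 3.99)

t-interval (σ unknown):
df = n - 1 = 49
t* = 2.680 for 99% confidence

Margin of error = t* · s/√n = 2.680 · 1.02/√50 = 0.39

CI: (3.21, 3.99)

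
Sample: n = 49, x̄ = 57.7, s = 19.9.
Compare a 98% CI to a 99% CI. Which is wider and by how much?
99% CI is wider by 1.56

df = 48
98% CI: t* = 2.407, (50.86, 64.54), width = 2 · t* · s/√n = 13.69
99% CI: t* = 2.682, (50.08, 65.32), width = 2 · t* · s/√n = 15.25

The 99% CI is wider by 15.25 - 13.69 = 1.56.
Higher confidence requires a wider interval.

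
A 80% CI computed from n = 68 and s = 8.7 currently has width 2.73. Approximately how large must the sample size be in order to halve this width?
n ≈ 272

CI width ∝ 1/√n
To reduce width by factor 2, need √n to grow by 2 → need 2² = 4 times as many samples.

Current: n = 68, width = 2.73
New: n = 272, width ≈ 1.36

Width reduced by factor of 2.73/1.36 = 2.01.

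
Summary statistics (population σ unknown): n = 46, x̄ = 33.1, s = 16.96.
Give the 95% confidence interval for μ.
(28.06, 38.14)

t-interval (σ unknown):
df = n - 1 = 45
t* = 2.014 for 95% confidence

Margin of error = t* · s/√n = 2.014 · 16.96/√46 = 5.04

CI: (28.06, 38.14)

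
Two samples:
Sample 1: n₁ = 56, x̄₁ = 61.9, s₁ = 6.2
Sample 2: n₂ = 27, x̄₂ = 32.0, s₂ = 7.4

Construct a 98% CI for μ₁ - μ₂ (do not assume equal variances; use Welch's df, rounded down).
(25.92, 33.88)

Difference: x̄₁ - x̄₂ = 29.90
SE = √(s₁²/n₁ + s₂²/n₂) = √(6.2²/56 + 7.4²/27) = 1.6476
df = 44.19 → 44 (Welch–Satterthwaite, rounded down)
t* = 2.414

CI: 29.90 ± 2.414 · 1.6476 = 29.90 ± 3.98 = (25.92, 33.88)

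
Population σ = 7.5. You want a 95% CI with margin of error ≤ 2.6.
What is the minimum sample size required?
n ≥ 32

For margin E ≤ 2.6:
n ≥ (z* · σ / E)²
n ≥ (1.960 · 7.5 / 2.6)²
n ≥ 31.97

Minimum n = 32 (rounding up)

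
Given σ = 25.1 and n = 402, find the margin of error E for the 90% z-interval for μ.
Margin of error = 2.06

Margin of error = z* · σ/√n
= 1.645 · 25.1/√402
= 1.645 · 25.1/20.0499
= 2.06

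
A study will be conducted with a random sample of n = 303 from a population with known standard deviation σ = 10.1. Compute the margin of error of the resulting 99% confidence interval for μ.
Margin of error = 1.49

Margin of error = z* · σ/√n
= 2.576 · 10.1/√303
= 2.576 · 10.1/17.4069
= 1.49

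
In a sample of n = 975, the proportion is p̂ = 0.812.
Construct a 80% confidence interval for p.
(0.796, 0.828)

Proportion CI:
SE = √(p̂(1-p̂)/n) = √(0.812 · 0.188 / 975) = 0.01251

z* = 1.282
Margin = z* · SE = 1.282 · 0.01251 = 0.0160

CI: 0.812 ± 0.0160 = (0.796, 0.828)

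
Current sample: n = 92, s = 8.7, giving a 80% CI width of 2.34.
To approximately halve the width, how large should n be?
n ≈ 368

CI width ∝ 1/√n
To reduce width by factor 2, need √n to grow by 2 → need 2² = 4 times as many samples.

Current: n = 92, width = 2.34
New: n = 368, width ≈ 1.16

Width reduced by factor of 2.34/1.16 = 2.02.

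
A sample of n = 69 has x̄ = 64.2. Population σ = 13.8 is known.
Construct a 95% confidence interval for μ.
(60.94, 67.46)

z-interval (σ known):
z* = 1.960 for 95% confidence

Margin of error = z* · σ/√n = 1.960 · 13.8/√69 = 3.26

CI: (64.2 - 3.26, 64.2 + 3.26) = (60.94, 67.46)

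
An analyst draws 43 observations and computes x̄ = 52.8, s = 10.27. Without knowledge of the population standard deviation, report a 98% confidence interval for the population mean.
(49.01, 56.59)

t-interval (σ unknown):
df = n - 1 = 42
t* = 2.418 for 98% confidence

Margin of error = t* · s/√n = 2.418 · 10.27/√43 = 3.79

CI: (49.01, 56.59)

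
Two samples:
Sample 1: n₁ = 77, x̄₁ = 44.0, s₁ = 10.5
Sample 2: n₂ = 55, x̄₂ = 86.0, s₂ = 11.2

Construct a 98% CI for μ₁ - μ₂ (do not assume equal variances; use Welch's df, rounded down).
(-46.55, -37.45)

Difference: x̄₁ - x̄₂ = -42.00
SE = √(s₁²/n₁ + s₂²/n₂) = √(10.5²/77 + 11.2²/55) = 1.9268
df = 111.78 → 111 (Welch–Satterthwaite, rounded down)
t* = 2.360

CI: -42.00 ± 2.360 · 1.9268 = -42.00 ± 4.55 = (-46.55, -37.45)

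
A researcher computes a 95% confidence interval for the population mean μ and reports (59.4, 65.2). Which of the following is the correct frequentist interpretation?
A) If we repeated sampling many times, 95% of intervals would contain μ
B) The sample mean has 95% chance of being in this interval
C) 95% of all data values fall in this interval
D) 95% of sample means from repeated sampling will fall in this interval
A

A) Correct — this is the frequentist long-run coverage interpretation.
B) Wrong — x̄ is observed and sits in the interval by construction.
C) Wrong — a CI is about the parameter μ, not individual data values.
D) Wrong — coverage applies to intervals containing μ, not to future x̄ values.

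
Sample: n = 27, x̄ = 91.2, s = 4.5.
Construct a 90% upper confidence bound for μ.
μ ≤ 92.34

Upper bound (one-sided):
t* = 1.315 (one-sided for 90%)
Upper bound = x̄ + t* · s/√n = 91.2 + 1.315 · 4.5/√27 = 92.34

We are 90% confident that μ ≤ 92.34.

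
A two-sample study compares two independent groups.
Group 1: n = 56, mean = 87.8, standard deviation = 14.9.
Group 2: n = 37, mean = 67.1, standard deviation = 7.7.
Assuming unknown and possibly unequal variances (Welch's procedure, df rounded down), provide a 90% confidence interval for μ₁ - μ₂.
(16.78, 24.62)

Difference: x̄₁ - x̄₂ = 20.70
SE = √(s₁²/n₁ + s₂²/n₂) = √(14.9²/56 + 7.7²/37) = 2.3594
df = 86.79 → 86 (Welch–Satterthwaite, rounded down)
t* = 1.663

CI: 20.70 ± 1.663 · 2.3594 = 20.70 ± 3.92 = (16.78, 24.62)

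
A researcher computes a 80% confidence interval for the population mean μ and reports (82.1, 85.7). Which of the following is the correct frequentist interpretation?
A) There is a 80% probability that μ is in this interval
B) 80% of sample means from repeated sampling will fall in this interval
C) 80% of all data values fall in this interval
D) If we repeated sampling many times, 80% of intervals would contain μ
D

A) Wrong — μ is fixed; the randomness lives in the interval, not in μ.
B) Wrong — coverage applies to intervals containing μ, not to future x̄ values.
C) Wrong — a CI is about the parameter μ, not individual data values.
D) Correct — this is the frequentist long-run coverage interpretation.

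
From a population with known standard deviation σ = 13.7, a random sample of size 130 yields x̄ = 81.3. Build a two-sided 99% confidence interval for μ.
(78.20, 84.40)

z-interval (σ known):
z* = 2.576 for 99% confidence

Margin of error = z* · σ/√n = 2.576 · 13.7/√130 = 3.10

CI: (81.3 - 3.10, 81.3 + 3.10) = (78.20, 84.40)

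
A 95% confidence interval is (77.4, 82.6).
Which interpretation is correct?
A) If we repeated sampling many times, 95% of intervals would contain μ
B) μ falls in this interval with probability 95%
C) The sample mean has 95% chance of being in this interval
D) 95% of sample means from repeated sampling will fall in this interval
A

A) Correct — this is the frequentist long-run coverage interpretation.
B) Wrong — μ is fixed; the randomness lives in the interval, not in μ.
C) Wrong — x̄ is observed and sits in the interval by construction.
D) Wrong — coverage applies to intervals containing μ, not to future x̄ values.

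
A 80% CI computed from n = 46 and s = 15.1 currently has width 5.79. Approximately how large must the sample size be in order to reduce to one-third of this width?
n ≈ 414

CI width ∝ 1/√n
To reduce width by factor 3, need √n to grow by 3 → need 3² = 9 times as many samples.

Current: n = 46, width = 5.79
New: n = 414, width ≈ 1.91

Width reduced by factor of 5.79/1.91 = 3.03.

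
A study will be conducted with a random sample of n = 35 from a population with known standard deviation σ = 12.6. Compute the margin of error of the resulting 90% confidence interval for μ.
Margin of error = 3.50

Margin of error = z* · σ/√n
= 1.645 · 12.6/√35
= 1.645 · 12.6/5.9161
= 3.50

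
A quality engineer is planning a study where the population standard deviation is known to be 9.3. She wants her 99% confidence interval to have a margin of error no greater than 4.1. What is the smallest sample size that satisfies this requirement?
n ≥ 35

For margin E ≤ 4.1:
n ≥ (z* · σ / E)²
n ≥ (2.576 · 9.3 / 4.1)²
n ≥ 34.14

Minimum n = 35 (rounding up)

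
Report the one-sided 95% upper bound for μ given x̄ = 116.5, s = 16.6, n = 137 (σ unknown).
μ ≤ 118.85

Upper bound (one-sided):
t* = 1.656 (one-sided for 95%)
Upper bound = x̄ + t* · s/√n = 116.5 + 1.656 · 16.6/√137 = 118.85

We are 95% confident that μ ≤ 118.85.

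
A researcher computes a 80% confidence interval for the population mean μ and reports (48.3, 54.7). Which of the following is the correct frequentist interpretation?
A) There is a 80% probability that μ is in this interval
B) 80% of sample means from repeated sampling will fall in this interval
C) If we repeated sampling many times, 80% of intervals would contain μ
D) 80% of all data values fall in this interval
C

A) Wrong — μ is fixed; the randomness lives in the interval, not in μ.
B) Wrong — coverage applies to intervals containing μ, not to future x̄ values.
C) Correct — this is the frequentist long-run coverage interpretation.
D) Wrong — a CI is about the parameter μ, not individual data values.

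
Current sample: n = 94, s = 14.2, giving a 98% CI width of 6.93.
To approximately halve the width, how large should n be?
n ≈ 376

CI width ∝ 1/√n
To reduce width by factor 2, need √n to grow by 2 → need 2² = 4 times as many samples.

Current: n = 94, width = 6.93
New: n = 376, width ≈ 3.42

Width reduced by factor of 6.93/3.42 = 2.03.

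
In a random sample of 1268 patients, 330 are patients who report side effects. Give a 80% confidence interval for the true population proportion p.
(0.244, 0.276)

Proportion CI:
p̂ = 330/1268 = 0.26025
SE = √(p̂(1-p̂)/n) = √(0.26025 · 0.73975 / 1268) = 0.01232

z* = 1.282
Margin = z* · SE = 1.282 · 0.01232 = 0.0158

CI: 0.26025 ± 0.0158 = (0.244, 0.276)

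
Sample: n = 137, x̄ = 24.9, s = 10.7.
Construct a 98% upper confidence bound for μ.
μ ≤ 26.80

Upper bound (one-sided):
t* = 2.074 (one-sided for 98%)
Upper bound = x̄ + t* · s/√n = 24.9 + 2.074 · 10.7/√137 = 26.80

We are 98% confident that μ ≤ 26.80.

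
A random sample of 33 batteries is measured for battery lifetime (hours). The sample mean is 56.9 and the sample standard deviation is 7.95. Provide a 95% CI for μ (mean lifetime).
(54.08, 59.72)

t-interval (σ unknown):
df = n - 1 = 32
t* = 2.037 for 95% confidence

Margin of error = t* · s/√n = 2.037 · 7.95/√33 = 2.82

CI: (54.08, 59.72)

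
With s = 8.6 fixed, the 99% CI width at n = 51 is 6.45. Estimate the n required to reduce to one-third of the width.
n ≈ 459

CI width ∝ 1/√n
To reduce width by factor 3, need √n to grow by 3 → need 3² = 9 times as many samples.

Current: n = 51, width = 6.45
New: n = 459, width ≈ 2.08

Width reduced by factor of 6.45/2.08 = 3.10.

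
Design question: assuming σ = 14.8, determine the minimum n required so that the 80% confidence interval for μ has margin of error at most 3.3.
n ≥ 34

For margin E ≤ 3.3:
n ≥ (z* · σ / E)²
n ≥ (1.282 · 14.8 / 3.3)²
n ≥ 33.06

Minimum n = 34 (rounding up)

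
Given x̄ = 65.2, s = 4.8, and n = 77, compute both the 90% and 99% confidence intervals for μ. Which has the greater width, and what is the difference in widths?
99% CI is wider by 1.07

df = 76
90% CI: t* = 1.665, (64.29, 66.11), width = 2 · t* · s/√n = 1.82
99% CI: t* = 2.642, (63.75, 66.65), width = 2 · t* · s/√n = 2.89

The 99% CI is wider by 2.89 - 1.82 = 1.07.
Higher confidence requires a wider interval.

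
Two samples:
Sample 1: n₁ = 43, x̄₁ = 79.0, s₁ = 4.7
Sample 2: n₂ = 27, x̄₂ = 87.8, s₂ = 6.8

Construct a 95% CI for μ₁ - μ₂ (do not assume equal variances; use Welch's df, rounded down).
(-11.81, -5.79)

Difference: x̄₁ - x̄₂ = -8.80
SE = √(s₁²/n₁ + s₂²/n₂) = √(4.7²/43 + 6.8²/27) = 1.4921
df = 41.62 → 41 (Welch–Satterthwaite, rounded down)
t* = 2.020

CI: -8.80 ± 2.020 · 1.4921 = -8.80 ± 3.01 = (-11.81, -5.79)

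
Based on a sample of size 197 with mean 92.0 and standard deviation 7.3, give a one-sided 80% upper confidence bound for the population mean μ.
μ ≤ 92.44

Upper bound (one-sided):
t* = 0.843 (one-sided for 80%)
Upper bound = x̄ + t* · s/√n = 92.0 + 0.843 · 7.3/√197 = 92.44

We are 80% confident that μ ≤ 92.44.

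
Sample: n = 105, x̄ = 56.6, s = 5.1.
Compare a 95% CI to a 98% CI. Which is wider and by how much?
98% CI is wider by 0.38

df = 104
95% CI: t* = 1.983, (55.61, 57.59), width = 2 · t* · s/√n = 1.97
98% CI: t* = 2.363, (55.42, 57.78), width = 2 · t* · s/√n = 2.35

The 98% CI is wider by 2.35 - 1.97 = 0.38.
Higher confidence requires a wider interval.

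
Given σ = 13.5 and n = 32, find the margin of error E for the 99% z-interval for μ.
Margin of error = 6.15

Margin of error = z* · σ/√n
= 2.576 · 13.5/√32
= 2.576 · 13.5/5.6569
= 6.15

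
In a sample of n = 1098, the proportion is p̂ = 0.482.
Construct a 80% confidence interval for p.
(0.463, 0.501)

Proportion CI:
SE = √(p̂(1-p̂)/n) = √(0.482 · 0.518 / 1098) = 0.01508

z* = 1.282
Margin = z* · SE = 1.282 · 0.01508 = 0.0193

CI: 0.482 ± 0.0193 = (0.463, 0.501)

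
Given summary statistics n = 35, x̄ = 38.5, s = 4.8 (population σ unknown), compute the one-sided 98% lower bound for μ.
μ ≥ 36.77

Lower bound (one-sided):
t* = 2.136 (one-sided for 98%)
Lower bound = x̄ - t* · s/√n = 38.5 - 2.136 · 4.8/√35 = 36.77

We are 98% confident that μ ≥ 36.77.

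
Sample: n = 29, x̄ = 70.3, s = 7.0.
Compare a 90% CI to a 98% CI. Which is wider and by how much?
98% CI is wider by 1.99

df = 28
90% CI: t* = 1.701, (68.09, 72.51), width = 2 · t* · s/√n = 4.42
98% CI: t* = 2.467, (67.09, 73.51), width = 2 · t* · s/√n = 6.41

The 98% CI is wider by 6.41 - 4.42 = 1.99.
Higher confidence requires a wider interval.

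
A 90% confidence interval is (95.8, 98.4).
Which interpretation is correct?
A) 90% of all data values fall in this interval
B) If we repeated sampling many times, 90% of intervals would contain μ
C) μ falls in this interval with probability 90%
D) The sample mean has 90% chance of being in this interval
B

A) Wrong — a CI is about the parameter μ, not individual data values.
B) Correct — this is the frequentist long-run coverage interpretation.
C) Wrong — μ is fixed; the randomness lives in the interval, not in μ.
D) Wrong — x̄ is observed and sits in the interval by construction.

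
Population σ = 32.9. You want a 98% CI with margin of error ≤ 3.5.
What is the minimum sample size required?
n ≥ 479

For margin E ≤ 3.5:
n ≥ (z* · σ / E)²
n ≥ (2.326 · 32.9 / 3.5)²
n ≥ 478.05

Minimum n = 479 (rounding up)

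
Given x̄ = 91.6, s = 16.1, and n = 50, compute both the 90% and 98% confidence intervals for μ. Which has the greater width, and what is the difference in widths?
98% CI is wider by 3.31

df = 49
90% CI: t* = 1.677, (87.78, 95.42), width = 2 · t* · s/√n = 7.64
98% CI: t* = 2.405, (86.12, 97.08), width = 2 · t* · s/√n = 10.95

The 98% CI is wider by 10.95 - 7.64 = 3.31.
Higher confidence requires a wider interval.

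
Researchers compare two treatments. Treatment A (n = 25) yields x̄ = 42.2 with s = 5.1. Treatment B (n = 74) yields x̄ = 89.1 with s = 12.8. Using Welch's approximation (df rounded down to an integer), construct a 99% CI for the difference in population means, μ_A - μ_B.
(-51.64, -42.16)

Difference: x̄₁ - x̄₂ = -46.90
SE = √(s₁²/n₁ + s₂²/n₂) = √(5.1²/25 + 12.8²/74) = 1.8040
df = 94.35 → 94 (Welch–Satterthwaite, rounded down)
t* = 2.629

CI: -46.90 ± 2.629 · 1.8040 = -46.90 ± 4.74 = (-51.64, -42.16)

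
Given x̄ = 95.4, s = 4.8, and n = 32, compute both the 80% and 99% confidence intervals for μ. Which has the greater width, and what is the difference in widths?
99% CI is wider by 2.44

df = 31
80% CI: t* = 1.309, (94.29, 96.51), width = 2 · t* · s/√n = 2.22
99% CI: t* = 2.744, (93.07, 97.73), width = 2 · t* · s/√n = 4.66

The 99% CI is wider by 4.66 - 2.22 = 2.44.
Higher confidence requires a wider interval.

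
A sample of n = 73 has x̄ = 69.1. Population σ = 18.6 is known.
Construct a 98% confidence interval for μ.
(64.04, 74.16)

z-interval (σ known):
z* = 2.326 for 98% confidence

Margin of error = z* · σ/√n = 2.326 · 18.6/√73 = 5.06

CI: (69.1 - 5.06, 69.1 + 5.06) = (64.04, 74.16)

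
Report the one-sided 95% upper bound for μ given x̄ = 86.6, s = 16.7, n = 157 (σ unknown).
μ ≤ 88.81

Upper bound (one-sided):
t* = 1.655 (one-sided for 95%)
Upper bound = x̄ + t* · s/√n = 86.6 + 1.655 · 16.7/√157 = 88.81

We are 95% confident that μ ≤ 88.81.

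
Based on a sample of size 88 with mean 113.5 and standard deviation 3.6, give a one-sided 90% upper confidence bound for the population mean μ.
μ ≤ 114.00

Upper bound (one-sided):
t* = 1.291 (one-sided for 90%)
Upper bound = x̄ + t* · s/√n = 113.5 + 1.291 · 3.6/√88 = 114.00

We are 90% confident that μ ≤ 114.00.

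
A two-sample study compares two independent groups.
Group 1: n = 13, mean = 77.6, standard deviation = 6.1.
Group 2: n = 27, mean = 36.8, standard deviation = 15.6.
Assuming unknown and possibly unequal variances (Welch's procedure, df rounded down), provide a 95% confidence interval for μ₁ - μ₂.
(33.82, 47.78)

Difference: x̄₁ - x̄₂ = 40.80
SE = √(s₁²/n₁ + s₂²/n₂) = √(6.1²/13 + 15.6²/27) = 3.4461
df = 37.04 → 37 (Welch–Satterthwaite, rounded down)
t* = 2.026

CI: 40.80 ± 2.026 · 3.4461 = 40.80 ± 6.98 = (33.82, 47.78)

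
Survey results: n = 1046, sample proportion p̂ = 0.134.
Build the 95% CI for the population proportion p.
(0.113, 0.155)

Proportion CI:
SE = √(p̂(1-p̂)/n) = √(0.134 · 0.866 / 1046) = 0.01053

z* = 1.960
Margin = z* · SE = 1.960 · 0.01053 = 0.0206

CI: 0.134 ± 0.0206 = (0.113, 0.155)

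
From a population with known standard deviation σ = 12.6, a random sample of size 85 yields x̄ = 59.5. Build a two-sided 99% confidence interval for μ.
(55.98, 63.02)

z-interval (σ known):
z* = 2.576 for 99% confidence

Margin of error = z* · σ/√n = 2.576 · 12.6/√85 = 3.52

CI: (59.5 - 3.52, 59.5 + 3.52) = (55.98, 63.02)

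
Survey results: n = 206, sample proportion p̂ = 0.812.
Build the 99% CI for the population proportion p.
(0.742, 0.882)

Proportion CI:
SE = √(p̂(1-p̂)/n) = √(0.812 · 0.188 / 206) = 0.02722

z* = 2.576
Margin = z* · SE = 2.576 · 0.02722 = 0.0701

CI: 0.812 ± 0.0701 = (0.742, 0.882)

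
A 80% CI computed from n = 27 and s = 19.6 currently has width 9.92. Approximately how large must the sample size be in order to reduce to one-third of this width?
n ≈ 243

CI width ∝ 1/√n
To reduce width by factor 3, need √n to grow by 3 → need 3² = 9 times as many samples.

Current: n = 27, width = 9.92
New: n = 243, width ≈ 3.23

Width reduced by factor of 9.92/3.23 = 3.07.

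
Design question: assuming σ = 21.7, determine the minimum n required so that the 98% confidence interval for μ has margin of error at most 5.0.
n ≥ 102

For margin E ≤ 5.0:
n ≥ (z* · σ / E)²
n ≥ (2.326 · 21.7 / 5.0)²
n ≥ 101.91

Minimum n = 102 (rounding up)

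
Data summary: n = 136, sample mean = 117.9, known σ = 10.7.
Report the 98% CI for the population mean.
(115.77, 120.03)

z-interval (σ known):
z* = 2.326 for 98% confidence

Margin of error = z* · σ/√n = 2.326 · 10.7/√136 = 2.13

CI: (117.9 - 2.13, 117.9 + 2.13) = (115.77, 120.03)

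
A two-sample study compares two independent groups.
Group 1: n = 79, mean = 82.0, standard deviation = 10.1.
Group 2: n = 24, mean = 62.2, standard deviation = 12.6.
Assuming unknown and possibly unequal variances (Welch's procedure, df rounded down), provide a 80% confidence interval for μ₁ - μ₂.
(16.12, 23.48)

Difference: x̄₁ - x̄₂ = 19.80
SE = √(s₁²/n₁ + s₂²/n₂) = √(10.1²/79 + 12.6²/24) = 2.8118
df = 32.49 → 32 (Welch–Satterthwaite, rounded down)
t* = 1.309

CI: 19.80 ± 1.309 · 2.8118 = 19.80 ± 3.68 = (16.12, 23.48)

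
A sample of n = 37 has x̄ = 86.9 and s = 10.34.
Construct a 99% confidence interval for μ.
(82.28, 91.52)

t-interval (σ unknown):
df = n - 1 = 36
t* = 2.719 for 99% confidence

Margin of error = t* · s/√n = 2.719 · 10.34/√37 = 4.62

CI: (82.28, 91.52)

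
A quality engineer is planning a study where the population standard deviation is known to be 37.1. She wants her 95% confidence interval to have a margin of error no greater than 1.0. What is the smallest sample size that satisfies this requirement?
n ≥ 5288

For margin E ≤ 1.0:
n ≥ (z* · σ / E)²
n ≥ (1.960 · 37.1 / 1.0)²
n ≥ 5287.62

Minimum n = 5288 (rounding up)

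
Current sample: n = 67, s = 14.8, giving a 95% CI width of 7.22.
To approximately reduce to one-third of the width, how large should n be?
n ≈ 603

CI width ∝ 1/√n
To reduce width by factor 3, need √n to grow by 3 → need 3² = 9 times as many samples.

Current: n = 67, width = 7.22
New: n = 603, width ≈ 2.37

Width reduced by factor of 7.22/2.37 = 3.05.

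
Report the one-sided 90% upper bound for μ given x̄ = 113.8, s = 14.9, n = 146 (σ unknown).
μ ≤ 115.39

Upper bound (one-sided):
t* = 1.287 (one-sided for 90%)
Upper bound = x̄ + t* · s/√n = 113.8 + 1.287 · 14.9/√146 = 115.39

We are 90% confident that μ ≤ 115.39.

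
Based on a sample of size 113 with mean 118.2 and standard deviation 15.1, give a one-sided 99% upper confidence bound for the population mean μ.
μ ≤ 121.55

Upper bound (one-sided):
t* = 2.360 (one-sided for 99%)
Upper bound = x̄ + t* · s/√n = 118.2 + 2.360 · 15.1/√113 = 121.55

We are 99% confident that μ ≤ 121.55.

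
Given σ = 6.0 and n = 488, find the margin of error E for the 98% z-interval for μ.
Margin of error = 0.63

Margin of error = z* · σ/√n
= 2.326 · 6.0/√488
= 2.326 · 6.0/22.0907
= 0.63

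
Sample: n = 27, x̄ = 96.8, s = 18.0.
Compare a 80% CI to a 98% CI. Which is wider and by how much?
98% CI is wider by 8.07

df = 26
80% CI: t* = 1.315, (92.24, 101.36), width = 2 · t* · s/√n = 9.11
98% CI: t* = 2.479, (88.21, 105.39), width = 2 · t* · s/√n = 17.18

The 98% CI is wider by 17.18 - 9.11 = 8.07.
Higher confidence requires a wider interval.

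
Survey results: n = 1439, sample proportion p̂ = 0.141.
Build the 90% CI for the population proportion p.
(0.126, 0.156)

Proportion CI:
SE = √(p̂(1-p̂)/n) = √(0.141 · 0.859 / 1439) = 0.00917

z* = 1.645
Margin = z* · SE = 1.645 · 0.00917 = 0.0151

CI: 0.141 ± 0.0151 = (0.126, 0.156)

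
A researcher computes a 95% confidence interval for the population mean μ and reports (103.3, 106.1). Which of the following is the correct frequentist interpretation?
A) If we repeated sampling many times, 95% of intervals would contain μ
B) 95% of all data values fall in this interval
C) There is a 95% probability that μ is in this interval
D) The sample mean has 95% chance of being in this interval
A

A) Correct — this is the frequentist long-run coverage interpretation.
B) Wrong — a CI is about the parameter μ, not individual data values.
C) Wrong — μ is fixed; the randomness lives in the interval, not in μ.
D) Wrong — x̄ is observed and sits in the interval by construction.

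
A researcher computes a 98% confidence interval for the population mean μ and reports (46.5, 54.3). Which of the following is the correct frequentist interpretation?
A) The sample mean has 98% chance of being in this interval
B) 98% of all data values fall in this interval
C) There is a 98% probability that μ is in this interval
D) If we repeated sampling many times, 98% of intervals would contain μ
D

A) Wrong — x̄ is observed and sits in the interval by construction.
B) Wrong — a CI is about the parameter μ, not individual data values.
C) Wrong — μ is fixed; the randomness lives in the interval, not in μ.
D) Correct — this is the frequentist long-run coverage interpretation.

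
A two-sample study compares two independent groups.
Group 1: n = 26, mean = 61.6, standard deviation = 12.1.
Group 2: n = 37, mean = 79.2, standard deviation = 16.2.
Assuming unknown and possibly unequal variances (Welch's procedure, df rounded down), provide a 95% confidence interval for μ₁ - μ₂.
(-24.73, -10.47)

Difference: x̄₁ - x̄₂ = -17.60
SE = √(s₁²/n₁ + s₂²/n₂) = √(12.1²/26 + 16.2²/37) = 3.5671
df = 60.73 → 60 (Welch–Satterthwaite, rounded down)
t* = 2.000

CI: -17.60 ± 2.000 · 3.5671 = -17.60 ± 7.13 = (-24.73, -10.47)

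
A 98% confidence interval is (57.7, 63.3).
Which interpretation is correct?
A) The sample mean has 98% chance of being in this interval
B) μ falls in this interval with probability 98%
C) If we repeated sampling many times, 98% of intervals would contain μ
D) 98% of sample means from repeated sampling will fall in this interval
C

A) Wrong — x̄ is observed and sits in the interval by construction.
B) Wrong — μ is fixed; the randomness lives in the interval, not in μ.
C) Correct — this is the frequentist long-run coverage interpretation.
D) Wrong — coverage applies to intervals containing μ, not to future x̄ values.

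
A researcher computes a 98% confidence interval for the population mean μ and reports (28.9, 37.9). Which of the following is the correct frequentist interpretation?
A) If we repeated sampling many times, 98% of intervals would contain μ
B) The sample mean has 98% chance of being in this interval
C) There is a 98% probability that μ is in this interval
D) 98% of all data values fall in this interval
A

A) Correct — this is the frequentist long-run coverage interpretation.
B) Wrong — x̄ is observed and sits in the interval by construction.
C) Wrong — μ is fixed; the randomness lives in the interval, not in μ.
D) Wrong — a CI is about the parameter μ, not individual data values.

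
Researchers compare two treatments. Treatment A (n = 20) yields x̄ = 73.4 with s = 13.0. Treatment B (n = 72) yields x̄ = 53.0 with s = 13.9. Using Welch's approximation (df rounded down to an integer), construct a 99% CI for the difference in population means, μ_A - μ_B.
(11.26, 29.54)

Difference: x̄₁ - x̄₂ = 20.40
SE = √(s₁²/n₁ + s₂²/n₂) = √(13.0²/20 + 13.9²/72) = 3.3367
df = 32.12 → 32 (Welch–Satterthwaite, rounded down)
t* = 2.738

CI: 20.40 ± 2.738 · 3.3367 = 20.40 ± 9.14 = (11.26, 29.54)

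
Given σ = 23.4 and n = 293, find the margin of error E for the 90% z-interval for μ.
Margin of error = 2.25

Margin of error = z* · σ/√n
= 1.645 · 23.4/√293
= 1.645 · 23.4/17.1172
= 2.25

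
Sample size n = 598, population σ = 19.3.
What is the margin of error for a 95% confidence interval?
Margin of error = 1.55

Margin of error = z* · σ/√n
= 1.960 · 19.3/√598
= 1.960 · 19.3/24.4540
= 1.55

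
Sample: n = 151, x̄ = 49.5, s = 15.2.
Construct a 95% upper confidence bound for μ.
μ ≤ 51.55

Upper bound (one-sided):
t* = 1.655 (one-sided for 95%)
Upper bound = x̄ + t* · s/√n = 49.5 + 1.655 · 15.2/√151 = 51.55

We are 95% confident that μ ≤ 51.55.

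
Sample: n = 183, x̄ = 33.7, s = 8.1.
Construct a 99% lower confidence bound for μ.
μ ≥ 32.29

Lower bound (one-sided):
t* = 2.347 (one-sided for 99%)
Lower bound = x̄ - t* · s/√n = 33.7 - 2.347 · 8.1/√183 = 32.29

We are 99% confident that μ ≥ 32.29.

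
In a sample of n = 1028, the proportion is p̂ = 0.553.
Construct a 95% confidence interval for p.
(0.523, 0.583)

Proportion CI:
SE = √(p̂(1-p̂)/n) = √(0.553 · 0.447 / 1028) = 0.01551

z* = 1.960
Margin = z* · SE = 1.960 · 0.01551 = 0.0304

CI: 0.553 ± 0.0304 = (0.523, 0.583)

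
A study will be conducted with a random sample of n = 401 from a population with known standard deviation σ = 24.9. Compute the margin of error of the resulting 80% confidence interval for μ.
Margin of error = 1.59

Margin of error = z* · σ/√n
= 1.282 · 24.9/√401
= 1.282 · 24.9/20.0250
= 1.59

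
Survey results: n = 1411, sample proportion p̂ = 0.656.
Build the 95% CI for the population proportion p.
(0.631, 0.681)

Proportion CI:
SE = √(p̂(1-p̂)/n) = √(0.656 · 0.344 / 1411) = 0.01265

z* = 1.960
Margin = z* · SE = 1.960 · 0.01265 = 0.0248

CI: 0.656 ± 0.0248 = (0.631, 0.681)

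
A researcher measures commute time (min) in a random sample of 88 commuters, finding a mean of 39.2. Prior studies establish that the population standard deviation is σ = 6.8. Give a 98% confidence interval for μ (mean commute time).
(37.51, 40.89)

z-interval (σ known):
z* = 2.326 for 98% confidence

Margin of error = z* · σ/√n = 2.326 · 6.8/√88 = 1.69

CI: (39.2 - 1.69, 39.2 + 1.69) = (37.51, 40.89)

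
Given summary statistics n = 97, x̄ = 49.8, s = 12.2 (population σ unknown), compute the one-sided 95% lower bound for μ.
μ ≥ 47.74

Lower bound (one-sided):
t* = 1.661 (one-sided for 95%)
Lower bound = x̄ - t* · s/√n = 49.8 - 1.661 · 12.2/√97 = 47.74

We are 95% confident that μ ≥ 47.74.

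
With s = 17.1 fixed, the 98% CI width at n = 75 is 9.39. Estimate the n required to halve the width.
n ≈ 300

CI width ∝ 1/√n
To reduce width by factor 2, need √n to grow by 2 → need 2² = 4 times as many samples.

Current: n = 75, width = 9.39
New: n = 300, width ≈ 4.62

Width reduced by factor of 9.39/4.62 = 2.03.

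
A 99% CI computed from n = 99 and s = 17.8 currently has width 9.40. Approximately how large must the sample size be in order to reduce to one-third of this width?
n ≈ 891

CI width ∝ 1/√n
To reduce width by factor 3, need √n to grow by 3 → need 3² = 9 times as many samples.

Current: n = 99, width = 9.40
New: n = 891, width ≈ 3.08

Width reduced by factor of 9.40/3.08 = 3.05.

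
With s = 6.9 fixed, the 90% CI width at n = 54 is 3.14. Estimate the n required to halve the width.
n ≈ 216

CI width ∝ 1/√n
To reduce width by factor 2, need √n to grow by 2 → need 2² = 4 times as many samples.

Current: n = 54, width = 3.14
New: n = 216, width ≈ 1.55

Width reduced by factor of 3.14/1.55 = 2.03.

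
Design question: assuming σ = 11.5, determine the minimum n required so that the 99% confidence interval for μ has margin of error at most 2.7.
n ≥ 121

For margin E ≤ 2.7:
n ≥ (z* · σ / E)²
n ≥ (2.576 · 11.5 / 2.7)²
n ≥ 120.38

Minimum n = 121 (rounding up)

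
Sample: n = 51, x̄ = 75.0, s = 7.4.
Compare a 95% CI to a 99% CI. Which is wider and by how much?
99% CI is wider by 1.39

df = 50
95% CI: t* = 2.009, (72.92, 77.08), width = 2 · t* · s/√n = 4.16
99% CI: t* = 2.678, (72.23, 77.77), width = 2 · t* · s/√n = 5.55

The 99% CI is wider by 5.55 - 4.16 = 1.39.
Higher confidence requires a wider interval.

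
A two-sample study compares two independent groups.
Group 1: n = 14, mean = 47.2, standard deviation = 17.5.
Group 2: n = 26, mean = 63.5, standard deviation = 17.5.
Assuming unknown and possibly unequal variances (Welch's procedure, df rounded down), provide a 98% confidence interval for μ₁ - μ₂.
(-30.68, -1.92)

Difference: x̄₁ - x̄₂ = -16.30
SE = √(s₁²/n₁ + s₂²/n₂) = √(17.5²/14 + 17.5²/26) = 5.8012
df = 26.74 → 26 (Welch–Satterthwaite, rounded down)
t* = 2.479

CI: -16.30 ± 2.479 · 5.8012 = -16.30 ± 14.38 = (-30.68, -1.92)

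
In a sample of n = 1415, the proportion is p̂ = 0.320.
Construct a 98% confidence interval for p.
(0.291, 0.349)

Proportion CI:
SE = √(p̂(1-p̂)/n) = √(0.320 · 0.680 / 1415) = 0.01240

z* = 2.326
Margin = z* · SE = 2.326 · 0.01240 = 0.0288

CI: 0.320 ± 0.0288 = (0.291, 0.349)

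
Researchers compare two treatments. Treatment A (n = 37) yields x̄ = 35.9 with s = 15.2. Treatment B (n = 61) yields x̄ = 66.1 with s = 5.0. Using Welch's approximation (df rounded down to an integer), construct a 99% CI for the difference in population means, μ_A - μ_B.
(-37.18, -23.22)

Difference: x̄₁ - x̄₂ = -30.20
SE = √(s₁²/n₁ + s₂²/n₂) = √(15.2²/37 + 5.0²/61) = 2.5796
df = 40.78 → 40 (Welch–Satterthwaite, rounded down)
t* = 2.704

CI: -30.20 ± 2.704 · 2.5796 = -30.20 ± 6.98 = (-37.18, -23.22)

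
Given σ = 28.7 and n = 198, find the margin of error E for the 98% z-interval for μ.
Margin of error = 4.74

Margin of error = z* · σ/√n
= 2.326 · 28.7/√198
= 2.326 · 28.7/14.0712
= 4.74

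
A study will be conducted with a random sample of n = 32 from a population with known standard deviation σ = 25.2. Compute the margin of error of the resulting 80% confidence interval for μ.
Margin of error = 5.71

Margin of error = z* · σ/√n
= 1.282 · 25.2/√32
= 1.282 · 25.2/5.6569
= 5.71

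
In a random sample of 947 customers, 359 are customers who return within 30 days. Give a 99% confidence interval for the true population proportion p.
(0.338, 0.420)

Proportion CI:
p̂ = 359/947 = 0.37909
SE = √(p̂(1-p̂)/n) = √(0.37909 · 0.62091 / 947) = 0.01577

z* = 2.576
Margin = z* · SE = 2.576 · 0.01577 = 0.0406

CI: 0.37909 ± 0.0406 = (0.338, 0.420)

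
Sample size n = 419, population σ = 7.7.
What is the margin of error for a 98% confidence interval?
Margin of error = 0.87

Margin of error = z* · σ/√n
= 2.326 · 7.7/√419
= 2.326 · 7.7/20.4695
= 0.87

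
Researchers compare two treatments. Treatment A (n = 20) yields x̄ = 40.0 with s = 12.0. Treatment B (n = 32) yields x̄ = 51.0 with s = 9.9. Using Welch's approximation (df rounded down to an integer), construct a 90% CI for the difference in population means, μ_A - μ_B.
(-16.42, -5.58)

Difference: x̄₁ - x̄₂ = -11.00
SE = √(s₁²/n₁ + s₂²/n₂) = √(12.0²/20 + 9.9²/32) = 3.2036
df = 34.75 → 34 (Welch–Satterthwaite, rounded down)
t* = 1.691

CI: -11.00 ± 1.691 · 3.2036 = -11.00 ± 5.42 = (-16.42, -5.58)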